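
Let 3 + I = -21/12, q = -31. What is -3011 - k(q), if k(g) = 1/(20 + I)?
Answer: -183675/61 ≈ -3011.1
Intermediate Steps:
I = -19/4 (I = -3 - 21/12 = -3 - 21*1/12 = -3 - 7/4 = -19/4 ≈ -4.7500)
k(g) = 4/61 (k(g) = 1/(20 - 19/4) = 1/(61/4) = 4/61)
-3011 - k(q) = -3011 - 1*4/61 = -3011 - 4/61 = -183675/61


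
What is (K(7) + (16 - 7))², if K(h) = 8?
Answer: 289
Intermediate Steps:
(K(7) + (16 - 7))² = (8 + (16 - 7))² = (8 + 9)² = 17² = 289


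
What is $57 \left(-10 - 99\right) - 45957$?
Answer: $-52170$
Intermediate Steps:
$57 \left(-10 - 99\right) - 45957 = 57 \left(-109\right) - 45957 = -6213 - 45957 = -52170$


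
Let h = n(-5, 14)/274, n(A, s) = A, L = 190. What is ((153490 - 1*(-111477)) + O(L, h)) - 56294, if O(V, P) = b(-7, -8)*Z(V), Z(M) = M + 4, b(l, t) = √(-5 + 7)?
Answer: 208673 + 194*√2 ≈ 2.0895e+5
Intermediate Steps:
b(l, t) = √2
Z(M) = 4 + M
h = -5/274 ≈ -0.018248
O(V, P) = √2*(4 + V)
((153490 - 1*(-111477)) + O(L, h)) - 56294 = ((153490 - 1*(-111477)) + √2*(4 + 190)) - 56294 = ((153490 + 111477) + √2*194) - 56294 = (264967 + 194*√2) - 56294 = 208673 + 194*√2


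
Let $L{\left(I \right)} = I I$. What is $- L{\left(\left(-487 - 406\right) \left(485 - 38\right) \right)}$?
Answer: $-159337487241$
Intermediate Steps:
$L{\left(I \right)} = I^{2}$
$- L{\left(\left(-487 - 406\right) \left(485 - 38\right) \right)} = - \left(\left(-487 - 406\right) \left(485 - 38\right)\right)^{2} = - \left(\left(-893\right) 447\right)^{2} = - \left(-399171\right)^{2} = \left(-1\right) 159337487241 = -159337487241$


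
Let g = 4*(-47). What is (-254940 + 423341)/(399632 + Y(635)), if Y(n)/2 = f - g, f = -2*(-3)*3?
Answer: 168401/400044 ≈ 0.42096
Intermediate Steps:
f = 18 (f = 6*3 = 18)
g = -188
Y(n) = 412 (Y(n) = 2*(18 - 1*(-188)) = 2*(18 + 188) = 2*206 = 412)
(-254940 + 423341)/(399632 + Y(635)) = (-254940 + 423341)/(399632 + 412) = 168401/400044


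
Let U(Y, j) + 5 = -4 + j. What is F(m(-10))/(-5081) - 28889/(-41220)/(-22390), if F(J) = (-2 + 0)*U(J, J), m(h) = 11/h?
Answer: -18789684169/4689335179800 ≈ -0.0040069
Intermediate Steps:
U(Y, j) = -9 + j (U(Y, j) = -5 + (-4 + j) = -9 + j)
F(J) = 18 - 2*J (F(J) = (-2 + 0)*(-9 + J) = -2*(-9 + J) = 18 - 2*J)
F(m(-10))/(-5081) - 28889/(-41220)/(-22390) = (18 - 22/(-10))/(-5081) - 28889/(-41220)/(-22390) = (18 - 22*(-1)/10)*(-1/5081) - 28889*(-1/41220)*(-1/22390) = (18 - 2*(-11/10))*(-1/5081) + (28889/41220)*(-1/22390) = (18 + 11/5)*(-1/5081) - 28889/922915800 = (101/5)*(-1/5081) - 28889/922915800 = -101/25405 - 28889/922915800 = -18789684169/4689335179800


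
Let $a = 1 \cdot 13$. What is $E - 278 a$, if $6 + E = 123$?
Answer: $-3497$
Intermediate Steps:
$a = 13$
$E = 117$ ($E = -6 + 123 = 117$)
$E - 278 a = 117 - 3614 = -3497$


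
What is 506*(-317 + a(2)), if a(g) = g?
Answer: -159390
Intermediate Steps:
506*(-317 + a(2)) = 506*(-317 + 2) = 506*(-315) = -159390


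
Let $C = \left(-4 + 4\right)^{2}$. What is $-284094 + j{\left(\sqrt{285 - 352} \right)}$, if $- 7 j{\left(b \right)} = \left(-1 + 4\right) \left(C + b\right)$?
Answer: $-284094 - \frac{3 i \sqrt{67}}{7} \approx -2.8409 \cdot 10^{5} - 3.508 i$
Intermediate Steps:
$C = 0$ ($C = 0^{2} = 0$)
$j{\left(b \right)} = - \frac{3 b}{7}$ ($j{\left(b \right)} = - \frac{\left(-1 + 4\right) \left(0 + b\right)}{7} = - \frac{3 b}{7}$)
$-284094 + j{\left(\sqrt{285 - 352} \right)} = -284094 - \frac{3 \sqrt{285 - 352}}{7} = -284094 - \frac{3 \sqrt{-67}}{7} = -284094 - \frac{3 i \sqrt{67}}{7}$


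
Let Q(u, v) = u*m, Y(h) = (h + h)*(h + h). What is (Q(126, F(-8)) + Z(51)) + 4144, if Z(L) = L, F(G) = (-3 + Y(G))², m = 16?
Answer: 6211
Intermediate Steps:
Y(h) = 4*h² (Y(h) = (2*h)*(2*h) = 4*h²)
F(G) = (-3 + 4*G²)²
Q(u, v) = 16*u (Q(u, v) = u*16 = 16*u)
(Q(126, F(-8)) + Z(51)) + 4144 = (16*126 + 51) + 4144 = (2016 + 51) + 4144 = 2067 + 4144 = 6211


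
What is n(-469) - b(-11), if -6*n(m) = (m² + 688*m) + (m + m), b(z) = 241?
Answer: 102203/6 ≈ 17034.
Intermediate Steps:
n(m) = -115*m - m²/6 (n(m) = -((m² + 688*m) + (m + m))/6 = -((m² + 688*m) + 2*m)/6 = -(m² + 690*m)/6 = -115*m - m²/6)
n(-469) - b(-11) = -⅙*(-469)*(690 - 469) - 1*241 = -⅙*(-469)*221 - 241 = 103649/6 - 241 = 102203/6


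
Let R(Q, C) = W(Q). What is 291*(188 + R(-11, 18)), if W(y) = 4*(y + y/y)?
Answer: 43068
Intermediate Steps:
W(y) = 4 + 4*y (W(y) = 4*(y + 1) = 4*(1 + y) = 4 + 4*y)
R(Q, C) = 4 + 4*Q
291*(188 + R(-11, 18)) = 291*(188 + (4 + 4*(-11))) = 291*(188 + (4 - 44)) = 291*(188 - 40) = 291*148 = 43068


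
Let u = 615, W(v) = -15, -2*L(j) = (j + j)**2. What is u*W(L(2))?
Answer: -9225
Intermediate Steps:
L(j) = -2*j**2 (L(j) = -(j + j)**2/2 = -4*j**2/2 = -2*j**2)
u*W(L(2)) = 615*(-15) = -9225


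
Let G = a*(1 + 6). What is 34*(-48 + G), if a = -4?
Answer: -2584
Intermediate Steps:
G = -28 (G = -4*(1 + 6) = -4*7 = -28)
34*(-48 + G) = 34*(-48 - 28) = 34*(-76) = -2584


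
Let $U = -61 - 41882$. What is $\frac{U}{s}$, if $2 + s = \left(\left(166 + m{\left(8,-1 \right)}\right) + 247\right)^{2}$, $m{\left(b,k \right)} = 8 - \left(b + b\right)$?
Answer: $- \frac{41943}{164023} \approx -0.25571$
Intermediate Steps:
$m{\left(b,k \right)} = 8 - 2 b$
$U = -41943$ ($U = -61 - 41882 = -41943$)
$s = 164023$ ($s = -2 + \left(\left(166 + \left(8 - 16\right)\right) + 247\right)^{2} = -2 + \left(\left(166 - 8\right) + 247\right)^{2} = -2 + \left(158 + 247\right)^{2} = -2 + 405^{2} = -2 + 164025 = 164023$)
$\frac{U}{s} = - \frac{41943}{164023}$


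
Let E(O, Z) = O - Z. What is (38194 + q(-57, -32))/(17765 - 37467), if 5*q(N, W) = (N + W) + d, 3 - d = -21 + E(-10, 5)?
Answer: -19092/9851 ≈ -1.9381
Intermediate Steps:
d = 39 (d = 3 - (-21 + (-10 - 1*5)) = 3 - (-21 + (-10 - 5)) = 3 - (-21 - 15) = 3 - 1*(-36) = 3 + 36 = 39)
q(N, W) = 39/5 + N/5 + W/5 (q(N, W) = ((N + W) + 39)/5 = (39 + N + W)/5 = 39/5 + N/5 + W/5)
(38194 + q(-57, -32))/(17765 - 37467) = (38194 + (39/5 + (1/5)*(-57) + (1/5)*(-32)))/(17765 - 37467) = (38194 + (39/5 - 57/5 - 32/5))/(-19702) = (38194 - 10)*(-1/19702) = 38184*(-1/19702) = -19092/9851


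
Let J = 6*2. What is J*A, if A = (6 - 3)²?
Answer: 108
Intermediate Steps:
A = 9 (A = 3² = 9)
J = 12
J*A = 12*9 = 108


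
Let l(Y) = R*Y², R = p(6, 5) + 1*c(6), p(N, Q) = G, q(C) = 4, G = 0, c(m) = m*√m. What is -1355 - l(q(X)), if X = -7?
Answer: -1355 - 96*√6 ≈ -1590.2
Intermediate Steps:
c(m) = m^(3/2)
p(N, Q) = 0
R = 6*√6 (R = 0 + 1*6^(3/2) = 0 + 1*(6*√6) = 0 + 6*√6 = 6*√6 ≈ 14.697)
l(Y) = 6*√6*Y² (l(Y) = (6*√6)*Y² = 6*√6*Y²)
-1355 - l(q(X)) = -1355 - 6*√6*4² = -1355 - 6*√6*16 = -1355 - 96*√6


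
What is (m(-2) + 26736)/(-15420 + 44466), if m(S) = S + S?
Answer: 13366/14523 ≈ 0.92033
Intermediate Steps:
m(S) = 2*S
(m(-2) + 26736)/(-15420 + 44466) = (2*(-2) + 26736)/(-15420 + 44466) = (-4 + 26736)/29046 = 26732*(1/29046) = 13366/14523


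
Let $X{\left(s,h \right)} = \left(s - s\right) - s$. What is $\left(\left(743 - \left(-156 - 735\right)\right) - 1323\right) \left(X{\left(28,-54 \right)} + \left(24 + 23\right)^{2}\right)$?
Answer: $678291$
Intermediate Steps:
$X{\left(s,h \right)} = - s$ ($X{\left(s,h \right)} = 0 - s = - s$)
$\left(\left(743 - \left(-156 - 735\right)\right) - 1323\right) \left(X{\left(28,-54 \right)} + \left(24 + 23\right)^{2}\right) = \left(\left(743 - \left(-156 - 735\right)\right) - 1323\right) \left(\left(-1\right) 28 + \left(24 + 23\right)^{2}\right) = \left(\left(743 - \left(-156 - 735\right)\right) - 1323\right) \left(-28 + 47^{2}\right) = \left(\left(743 - -891\right) - 1323\right) \left(-28 + 2209\right) = \left(\left(743 + 891\right) - 1323\right) 2181 = \left(1634 - 1323\right) 2181 = 311 \cdot 2181 = 678291$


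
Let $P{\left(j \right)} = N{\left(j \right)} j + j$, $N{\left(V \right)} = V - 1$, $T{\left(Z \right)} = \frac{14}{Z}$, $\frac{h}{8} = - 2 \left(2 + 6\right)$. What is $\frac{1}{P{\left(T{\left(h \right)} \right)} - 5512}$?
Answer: $- \frac{4096}{22577103} \approx -0.00018142$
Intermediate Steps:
$h = -128$ ($h = 8 \left(- 2 \left(2 + 6\right)\right) = 8 \left(\left(-2\right) 8\right) = 8 \left(-16\right) = -128$)
$N{\left(V \right)} = -1 + V$
$P{\left(j \right)} = j + j \left(-1 + j\right)$ ($P{\left(j \right)} = \left(-1 + j\right) j + j = j \left(-1 + j\right) + j = j + j \left(-1 + j\right)$)
$\frac{1}{P{\left(T{\left(h \right)} \right)} - 5512} = \frac{1}{\left(\frac{14}{-128}\right)^{2} - 5512} = \frac{1}{\left(14 \left(- \frac{1}{128}\right)\right)^{2} - 5512} = \frac{1}{\left(- \frac{7}{64}\right)^{2} - 5512} = \frac{1}{\frac{49}{4096} - 5512} = \frac{1}{- \frac{22577103}{4096}} = - \frac{4096}{22577103}$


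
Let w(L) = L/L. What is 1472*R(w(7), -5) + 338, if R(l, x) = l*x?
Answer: -7022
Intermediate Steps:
w(L) = 1
1472*R(w(7), -5) + 338 = 1472*(1*(-5)) + 338 = 1472*(-5) + 338 = -7360 + 338 = -7022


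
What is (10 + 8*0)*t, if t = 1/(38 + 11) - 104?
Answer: -50950/49 ≈ -1039.8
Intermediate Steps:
t = -5095/49 (t = 1/49 - 104 = -5095/49 ≈ -103.98)
(10 + 8*0)*t = (10 + 8*0)*(-5095/49) = (10 + 0)*(-5095/49) = 10*(-5095/49) = -50950/49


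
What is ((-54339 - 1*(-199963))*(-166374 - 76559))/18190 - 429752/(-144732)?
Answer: -640019760387458/329084385 ≈ -1.9449e+6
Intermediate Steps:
((-54339 - 1*(-199963))*(-166374 - 76559))/18190 - 429752/(-144732) = ((-54339 + 199963)*(-242933))*(1/18190) - 429752*(-1/144732) = (145624*(-242933))*(1/18190) + 107438/36183 = -35376875192*1/18190 + 107438/36183 = -17688437596/9095 + 107438/36183 = -640019760387458/329084385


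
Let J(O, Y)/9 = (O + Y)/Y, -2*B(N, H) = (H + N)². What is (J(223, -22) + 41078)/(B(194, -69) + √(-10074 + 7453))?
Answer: -14092296875/2685662199 - 1803814*I*√2621/2685662199 ≈ -5.2472 - 0.034385*I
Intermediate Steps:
B(N, H) = -(H + N)²/2
J(O, Y) = 9*(O + Y)/Y (J(O, Y) = 9*((O + Y)/Y) = 9*(O + Y)/Y)
(J(223, -22) + 41078)/(B(194, -69) + √(-10074 + 7453)) = ((9 + 9*223/(-22)) + 41078)/(-(-69 + 194)²/2 + √(-10074 + 7453)) = ((9 + 9*223*(-1/22)) + 41078)/(-½*125² + √(-2621)) = ((9 - 2007/22) + 41078)/(-½*15625 + I*√2621) = (-1809/22 + 41078)/(-15625/2 + I*√2621) = 901907/(22*(-15625/2 + I*√2621))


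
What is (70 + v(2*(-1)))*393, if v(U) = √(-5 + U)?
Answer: 27510 + 393*I*√7 ≈ 27510.0 + 1039.8*I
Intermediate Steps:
(70 + v(2*(-1)))*393 = (70 + √(-5 + 2*(-1)))*393 = (70 + √(-5 - 2))*393 = (70 + √(-7))*393 = (70 + I*√7)*393 = 27510 + 393*I*√7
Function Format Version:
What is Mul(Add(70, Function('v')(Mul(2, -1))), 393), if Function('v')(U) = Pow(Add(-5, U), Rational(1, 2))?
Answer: Add(27510, Mul(393, I, Pow(7, Rational(1, 2)))) ≈ Add(27510., Mul(1039.8, I))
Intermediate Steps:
Mul(Add(70, Function('v')(Mul(2, -1))), 393) = Mul(Add(70, Pow(Add(-5, Mul(2, -1)), Rational(1, 2))), 393) = Mul(Add(70, Pow(Add(-5, -2), Rational(1, 2))), 393) = Mul(Add(70, Pow(-7, Rational(1, 2))), 393) = Mul(Add(70, Mul(I, Pow(7, Rational(1, 2)))), 393) = Add(27510, Mul(393, I, Pow(7, Rational(1, 2))))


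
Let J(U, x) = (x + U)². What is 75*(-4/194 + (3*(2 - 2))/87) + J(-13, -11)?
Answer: 55722/97 ≈ 574.45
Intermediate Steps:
J(U, x) = (U + x)²
75*(-4/194 + (3*(2 - 2))/87) + J(-13, -11) = 75*(-4/194 + (3*(2 - 2))/87) + (-13 - 11)² = 75*(-4*1/194 + (3*0)*(1/87)) + (-24)² = 75*(-2/97 + 0*(1/87)) + 576 = 75*(-2/97 + 0) + 576 = 75*(-2/97) + 576 = -150/97 + 576 = 55722/97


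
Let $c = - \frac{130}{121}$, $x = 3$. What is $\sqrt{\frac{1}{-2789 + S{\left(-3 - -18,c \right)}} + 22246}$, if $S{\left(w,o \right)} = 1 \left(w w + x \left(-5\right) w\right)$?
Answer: $\frac{\sqrt{173040975377}}{2789} \approx 149.15$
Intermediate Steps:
$c = - \frac{130}{121}$ ($c = \left(-130\right) \frac{1}{121} = - \frac{130}{121} \approx -1.0744$)
$S{\left(w,o \right)} = w^{2} - 15 w$ ($S{\left(w,o \right)} = 1 \left(w w + 3 \left(-5\right) w\right) = 1 \left(w^{2} - 15 w\right) = w^{2} - 15 w$)
$\sqrt{\frac{1}{-2789 + S{\left(-3 - -18,c \right)}} + 22246} = \sqrt{\frac{1}{-2789 + \left(-3 - -18\right) \left(-15 - -15\right)} + 22246} = \sqrt{\frac{1}{-2789 + \left(-3 + 18\right) \left(-15 + \left(-3 + 18\right)\right)} + 22246} = \sqrt{\frac{1}{-2789 + 15 \left(-15 + 15\right)} + 22246} = \sqrt{\frac{1}{-2789 + 15 \cdot 0} + 22246} = \sqrt{\frac{1}{-2789 + 0} + 22246} = \sqrt{\frac{1}{-2789} + 22246} = \sqrt{- \frac{1}{2789} + 22246} = \sqrt{\frac{62044093}{2789}} = \frac{\sqrt{173040975377}}{2789}$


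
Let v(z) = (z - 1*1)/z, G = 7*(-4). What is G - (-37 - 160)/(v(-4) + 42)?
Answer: -4056/173 ≈ -23.445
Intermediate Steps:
G = -28
v(z) = (-1 + z)/z (v(z) = (z - 1)/z = (-1 + z)/z)
G - (-37 - 160)/(v(-4) + 42) = -28 - (-37 - 160)/((-1 - 4)/(-4) + 42) = -28 - (-197)/(-¼*(-5) + 42) = -28 - (-197)/(5/4 + 42) = -28 - (-197)/173/4 = -28 - (-197)*4/173 = -28 - 1*(-788/173) = -28 + 788/173 = -4056/173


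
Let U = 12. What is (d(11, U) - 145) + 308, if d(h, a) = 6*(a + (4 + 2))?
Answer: 271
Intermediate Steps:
d(h, a) = 36 + 6*a (d(h, a) = 6*(a + 6) = 6*(6 + a) = 36 + 6*a)
(d(11, U) - 145) + 308 = ((36 + 6*12) - 145) + 308 = ((36 + 72) - 145) + 308 = (108 - 145) + 308 = -37 + 308 = 271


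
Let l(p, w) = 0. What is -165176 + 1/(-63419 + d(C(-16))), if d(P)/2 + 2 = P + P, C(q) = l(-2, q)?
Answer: -10475957449/63423 ≈ -1.6518e+5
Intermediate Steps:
C(q) = 0
d(P) = -4 + 4*P (d(P) = -4 + 2*(P + P) = -4 + 2*(2*P) = -4 + 4*P)
-165176 + 1/(-63419 + d(C(-16))) = -165176 + 1/(-63419 + (-4 + 4*0)) = -165176 + 1/(-63419 + (-4 + 0)) = -165176 + 1/(-63419 - 4) = -165176 + 1/(-63423) = -165176 - 1/63423 = -10475957449/63423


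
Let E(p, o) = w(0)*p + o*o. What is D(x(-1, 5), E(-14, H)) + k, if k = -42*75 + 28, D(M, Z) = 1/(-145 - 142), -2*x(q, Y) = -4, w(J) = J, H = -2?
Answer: -896015/287 ≈ -3122.0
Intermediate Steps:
x(q, Y) = 2 (x(q, Y) = -½*(-4) = 2)
E(p, o) = o² (E(p, o) = 0*p + o*o = 0 + o² = o²)
D(M, Z) = -1/287 (D(M, Z) = 1/(-287) = -1/287)
k = -3122 (k = -3150 + 28 = -3122)
D(x(-1, 5), E(-14, H)) + k = -1/287 - 3122 = -896015/287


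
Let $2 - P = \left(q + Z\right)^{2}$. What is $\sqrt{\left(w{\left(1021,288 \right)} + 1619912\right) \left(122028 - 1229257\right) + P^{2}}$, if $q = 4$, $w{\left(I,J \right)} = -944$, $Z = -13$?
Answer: $i \sqrt{1792568313431} \approx 1.3389 \cdot 10^{6} i$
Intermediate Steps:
$P = -79$ ($P = 2 - \left(4 - 13\right)^{2} = 2 - \left(-9\right)^{2} = 2 - 81 = -79$)
$\sqrt{\left(w{\left(1021,288 \right)} + 1619912\right) \left(122028 - 1229257\right) + P^{2}} = \sqrt{\left(-944 + 1619912\right) \left(122028 - 1229257\right) + \left(-79\right)^{2}} = \sqrt{1618968 \left(-1107229\right) + 6241} = \sqrt{-1792568319672 + 6241} = \sqrt{-1792568313431} = i \sqrt{1792568313431}$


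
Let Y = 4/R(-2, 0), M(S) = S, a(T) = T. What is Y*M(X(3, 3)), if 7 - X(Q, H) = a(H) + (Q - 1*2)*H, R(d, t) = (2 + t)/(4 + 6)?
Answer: 20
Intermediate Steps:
R(d, t) = ⅕ + t/10 (R(d, t) = (2 + t)/10 = (2 + t)*(⅒) = ⅕ + t/10)
X(Q, H) = 7 - H - H*(-2 + Q) (X(Q, H) = 7 - (H + (Q - 1*2)*H) = 7 - (H + (Q - 2)*H) = 7 - (H + (-2 + Q)*H) = 7 - (H + H*(-2 + Q)) = 7 + (-H - H*(-2 + Q)) = 7 - H - H*(-2 + Q))
Y = 20 (Y = 4/(⅕ + (⅒)*0) = 4/(⅕ + 0) = 4/(⅕) = 4*5 = 20)
Y*M(X(3, 3)) = 20*(7 + 3 - 1*3*3) = 20*(7 + 3 - 9) = 20*1 = 20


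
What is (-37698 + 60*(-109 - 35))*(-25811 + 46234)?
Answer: -946360974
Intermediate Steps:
(-37698 + 60*(-109 - 35))*(-25811 + 46234) = (-37698 + 60*(-144))*20423 = (-37698 - 8640)*20423 = -46338*20423 = -946360974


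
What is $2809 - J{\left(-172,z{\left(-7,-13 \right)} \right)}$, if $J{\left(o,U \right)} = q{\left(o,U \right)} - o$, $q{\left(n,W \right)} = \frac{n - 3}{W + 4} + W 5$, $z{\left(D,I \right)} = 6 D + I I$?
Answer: $\frac{262437}{131} \approx 2003.3$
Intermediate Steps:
$z{\left(D,I \right)} = I^{2} + 6 D$ ($z{\left(D,I \right)} = 6 D + I^{2} = I^{2} + 6 D$)
$q{\left(n,W \right)} = 5 W + \frac{-3 + n}{4 + W}$ ($q{\left(n,W \right)} = \frac{-3 + n}{4 + W} + 5 W = 5 W + \frac{-3 + n}{4 + W}$)
$J{\left(o,U \right)} = - o + \frac{-3 + o + 5 U^{2} + 20 U}{4 + U}$ ($J{\left(o,U \right)} = \frac{-3 + o + 5 U^{2} + 20 U}{4 + U} - o = - o + \frac{-3 + o + 5 U^{2} + 20 U}{4 + U}$)
$2809 - J{\left(-172,z{\left(-7,-13 \right)} \right)} = 2809 - \frac{-3 - 172 + 5 \left(\left(-13\right)^{2} + 6 \left(-7\right)\right)^{2} + 20 \left(\left(-13\right)^{2} + 6 \left(-7\right)\right) - - 172 \left(4 + \left(\left(-13\right)^{2} + 6 \left(-7\right)\right)\right)}{4 + \left(\left(-13\right)^{2} + 6 \left(-7\right)\right)} = 2809 - \frac{-3 - 172 + 5 \left(169 - 42\right)^{2} + 20 \left(169 - 42\right) - - 172 \left(4 + \left(169 - 42\right)\right)}{4 + \left(169 - 42\right)} = 2809 - \frac{-3 - 172 + 5 \cdot 127^{2} + 20 \cdot 127 - - 172 \left(4 + 127\right)}{4 + 127} = 2809 - \frac{-3 - 172 + 5 \cdot 16129 + 2540 - \left(-172\right) 131}{131} = 2809 - \frac{-3 - 172 + 80645 + 2540 + 22532}{131} = 2809 - \frac{1}{131} \cdot 105542 = 2809 - \frac{105542}{131} = \frac{262437}{131}$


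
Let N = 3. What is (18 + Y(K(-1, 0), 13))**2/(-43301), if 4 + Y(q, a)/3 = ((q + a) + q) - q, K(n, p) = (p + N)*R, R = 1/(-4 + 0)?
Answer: -1539/36464 ≈ -0.042206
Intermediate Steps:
R = -1/4 (R = 1/(-4) = -1/4 ≈ -0.25000)
K(n, p) = -3/4 - p/4 (K(n, p) = (p + 3)*(-1/4) = (3 + p)*(-1/4) = -3/4 - p/4)
Y(q, a) = -12 + 3*a + 3*q (Y(q, a) = -12 + 3*(((q + a) + q) - q) = -12 + 3*(((a + q) + q) - q) = -12 + 3*((a + 2*q) - q) = -12 + 3*(a + q) = -12 + (3*a + 3*q) = -12 + 3*a + 3*q)
(18 + Y(K(-1, 0), 13))**2/(-43301) = (18 + (-12 + 3*13 + 3*(-3/4 - 1/4*0)))**2/(-43301) = (18 + (-12 + 39 + 3*(-3/4 + 0)))**2*(-1/43301) = (18 + (-12 + 39 + 3*(-3/4)))**2*(-1/43301) = (18 + (-12 + 39 - 9/4))**2*(-1/43301) = (18 + 99/4)**2*(-1/43301) = (171/4)**2*(-1/43301) = (29241/16)*(-1/43301) = -1539/36464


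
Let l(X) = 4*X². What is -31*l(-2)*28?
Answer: -13888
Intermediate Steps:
-31*l(-2)*28 = -124*(-2)²*28 = -124*4*28 = -31*16*28 = -496*28 = -13888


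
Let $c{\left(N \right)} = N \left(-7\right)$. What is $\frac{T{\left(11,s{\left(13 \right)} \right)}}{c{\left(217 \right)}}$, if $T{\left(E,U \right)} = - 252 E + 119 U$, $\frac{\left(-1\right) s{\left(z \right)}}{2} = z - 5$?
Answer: $\frac{668}{217} \approx 3.0783$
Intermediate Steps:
$s{\left(z \right)} = 10 - 2 z$ ($s{\left(z \right)} = - 2 \left(z - 5\right) = - 2 \left(-5 + z\right) = 10 - 2 z$)
$c{\left(N \right)} = - 7 N$
$\frac{T{\left(11,s{\left(13 \right)} \right)}}{c{\left(217 \right)}} = \frac{\left(-252\right) 11 + 119 \left(10 - 26\right)}{\left(-7\right) 217} = \frac{-2772 + 119 \left(10 - 26\right)}{-1519} = \left(-2772 + 119 \left(-16\right)\right) \left(- \frac{1}{1519}\right) = \left(-2772 - 1904\right) \left(- \frac{1}{1519}\right) = \left(-4676\right) \left(- \frac{1}{1519}\right) = \frac{668}{217}$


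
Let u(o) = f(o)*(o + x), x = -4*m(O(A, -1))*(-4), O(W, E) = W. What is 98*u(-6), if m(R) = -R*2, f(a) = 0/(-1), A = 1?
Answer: 0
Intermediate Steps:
f(a) = 0 (f(a) = 0*(-1) = 0)
m(R) = -2*R
x = -32 (x = -(-8)*(-4) = -4*(-2)*(-4) = 8*(-4) = -32)
u(o) = 0 (u(o) = 0*(o - 32) = 0*(-32 + o) = 0)
98*u(-6) = 98*0 = 0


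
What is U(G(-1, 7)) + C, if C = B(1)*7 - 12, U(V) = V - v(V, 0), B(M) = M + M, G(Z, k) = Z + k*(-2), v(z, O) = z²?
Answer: -238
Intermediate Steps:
G(Z, k) = Z - 2*k
B(M) = 2*M
U(V) = V - V²
C = 2 (C = (2*1)*7 - 12 = 2*7 - 12 = 14 - 12 = 2)
U(G(-1, 7)) + C = (-1 - 2*7)*(1 - (-1 - 2*7)) + 2 = (-1 - 14)*(1 - (-1 - 14)) + 2 = -15*(1 - 1*(-15)) + 2 = -15*(1 + 15) + 2 = -15*16 + 2 = -240 + 2 = -238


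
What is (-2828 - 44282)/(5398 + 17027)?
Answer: -9422/4485 ≈ -2.1008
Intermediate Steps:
(-2828 - 44282)/(5398 + 17027) = -47110/22425 = -47110*1/22425 = -9422/4485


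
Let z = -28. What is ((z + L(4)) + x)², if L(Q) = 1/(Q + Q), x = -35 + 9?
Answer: 185761/64 ≈ 2902.5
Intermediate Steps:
x = -26
L(Q) = 1/(2*Q)
((z + L(4)) + x)² = ((-28 + (½)/4) - 26)² = ((-28 + (½)*(¼)) - 26)² = ((-28 + ⅛) - 26)² = (-223/8 - 26)² = (-431/8)² = 185761/64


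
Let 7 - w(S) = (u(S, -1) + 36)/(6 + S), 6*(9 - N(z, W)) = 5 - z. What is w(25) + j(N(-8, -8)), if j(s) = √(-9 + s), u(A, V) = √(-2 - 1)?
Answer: 181/31 - I*√3/31 + I*√78/6 ≈ 5.8387 + 1.4161*I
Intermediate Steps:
N(z, W) = 49/6 + z/6 (N(z, W) = 9 - (5 - z)/6 = 9 + (-⅚ + z/6) = 49/6 + z/6)
u(A, V) = I*√3 (u(A, V) = √(-3) = I*√3)
w(S) = 7 - (36 + I*√3)/(6 + S) (w(S) = 7 - (I*√3 + 36)/(6 + S) = 7 - (36 + I*√3)/(6 + S))
w(25) + j(N(-8, -8)) = (6 + 7*25 - I*√3)/(6 + 25) + √(-9 + (49/6 + (⅙)*(-8))) = (6 + 175 - I*√3)/31 + √(-9 + (49/6 - 4/3)) = (181 - I*√3)/31 + √(-9 + 41/6) = (181/31 - I*√3/31) + √(-13/6) = (181/31 - I*√3/31) + I*√78/6 = 181/31 - I*√3/31 + I*√78/6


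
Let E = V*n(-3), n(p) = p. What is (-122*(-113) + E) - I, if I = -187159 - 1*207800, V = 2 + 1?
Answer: 408736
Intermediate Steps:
V = 3
I = -394959 (I = -187159 - 207800 = -394959)
E = -9 (E = 3*(-3) = -9)
(-122*(-113) + E) - I = (-122*(-113) - 9) - 1*(-394959) = (13786 - 9) + 394959 = 13777 + 394959 = 408736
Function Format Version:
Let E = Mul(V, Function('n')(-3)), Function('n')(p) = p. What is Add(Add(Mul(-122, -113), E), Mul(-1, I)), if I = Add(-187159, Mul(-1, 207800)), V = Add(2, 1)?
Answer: 408736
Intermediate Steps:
V = 3
I = -394959 (I = Add(-187159, -207800) = -394959)
E = -9 (E = Mul(3, -3) = -9)
Add(Add(Mul(-122, -113), E), Mul(-1, I)) = Add(Add(Mul(-122, -113), -9), Mul(-1, -394959)) = Add(Add(13786, -9), 394959) = Add(13777, 394959) = 408736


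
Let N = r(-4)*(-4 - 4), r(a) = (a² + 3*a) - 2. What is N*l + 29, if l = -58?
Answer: 957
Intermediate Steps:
r(a) = -2 + a² + 3*a
N = -16 (N = (-2 + (-4)² + 3*(-4))*(-4 - 4) = (-2 + 16 - 12)*(-8) = 2*(-8) = -16)
N*l + 29 = -16*(-58) + 29 = 928 + 29 = 957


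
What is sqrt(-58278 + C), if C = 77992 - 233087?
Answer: I*sqrt(213373) ≈ 461.92*I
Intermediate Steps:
C = -155095
sqrt(-58278 + C) = sqrt(-58278 - 155095) = sqrt(-213373) = I*sqrt(213373)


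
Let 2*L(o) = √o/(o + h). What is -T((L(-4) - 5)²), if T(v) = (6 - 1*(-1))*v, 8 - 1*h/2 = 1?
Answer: -17493/100 + 7*I ≈ -174.93 + 7.0*I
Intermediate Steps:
h = 14 (h = 16 - 2*1 = 16 - 2 = 14)
L(o) = √o/(2*(14 + o)) (L(o) = (√o/(o + 14))/2 = (√o/(14 + o))/2 = √o/(2*(14 + o)))
T(v) = 7*v (T(v) = (6 + 1)*v = 7*v)
-T((L(-4) - 5)²) = -7*(√(-4)/(2*(14 - 4)) - 5)² = -7*((½)*(2*I)/10 - 5)² = -7*((½)*(2*I)*(⅒) - 5)² = -7*(I/10 - 5)² = -7*(-5 + I/10)²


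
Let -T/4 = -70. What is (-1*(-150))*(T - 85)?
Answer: 29250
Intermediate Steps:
T = 280 (T = -4*(-70) = 280)
(-1*(-150))*(T - 85) = (-1*(-150))*(280 - 85) = 150*195 = 29250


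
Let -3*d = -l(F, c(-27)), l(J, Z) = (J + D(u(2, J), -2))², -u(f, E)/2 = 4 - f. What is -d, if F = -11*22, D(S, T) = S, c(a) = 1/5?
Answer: -20172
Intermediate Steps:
u(f, E) = -8 + 2*f (u(f, E) = -2*(4 - f) = -8 + 2*f)
c(a) = ⅕
F = -242
l(J, Z) = (-4 + J)² (l(J, Z) = (J + (-8 + 2*2))² = (J + (-8 + 4))² = (J - 4)² = (-4 + J)²)
d = 20172 (d = -(-1)*(-4 - 242)²/3 = -(-1)*(-246)²/3 = -(-1)*60516/3 = -⅓*(-60516) = 20172)
-d = -1*20172 = -20172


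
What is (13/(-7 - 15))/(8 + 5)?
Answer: -1/22 ≈ -0.045455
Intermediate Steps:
(13/(-7 - 15))/(8 + 5) = (13/(-22))/13 = -1/22*13*(1/13) = -13/22*1/13 = -1/22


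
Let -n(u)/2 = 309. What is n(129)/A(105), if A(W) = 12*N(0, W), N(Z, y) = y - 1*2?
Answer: -½ ≈ -0.50000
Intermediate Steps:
N(Z, y) = -2 + y (N(Z, y) = y - 2 = -2 + y)
n(u) = -618 (n(u) = -2*309 = -618)
A(W) = -24 + 12*W (A(W) = 12*(-2 + W) = -24 + 12*W)
n(129)/A(105) = -618/(-24 + 12*105) = -618/(-24 + 1260) = -618/1236 = -618*1/1236 = -½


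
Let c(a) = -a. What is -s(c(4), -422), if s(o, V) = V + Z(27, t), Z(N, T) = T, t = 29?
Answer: 393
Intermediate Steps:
s(o, V) = 29 + V (s(o, V) = V + 29 = 29 + V)
-s(c(4), -422) = -(29 - 422) = -1*(-393) = 393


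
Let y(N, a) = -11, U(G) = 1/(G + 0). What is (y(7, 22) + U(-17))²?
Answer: 35344/289 ≈ 122.30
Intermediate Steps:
U(G) = 1/G
(y(7, 22) + U(-17))² = (-11 + 1/(-17))² = (-11 - 1/17)² = (-188/17)² = 35344/289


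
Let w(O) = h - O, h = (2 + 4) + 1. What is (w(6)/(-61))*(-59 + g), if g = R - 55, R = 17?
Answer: 97/61 ≈ 1.5902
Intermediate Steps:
h = 7 (h = 6 + 1 = 7)
g = -38 (g = 17 - 55 = -38)
w(O) = 7 - O
(w(6)/(-61))*(-59 + g) = ((7 - 1*6)/(-61))*(-59 - 38) = ((7 - 6)*(-1/61))*(-97) = (1*(-1/61))*(-97) = -1/61*(-97) = 97/61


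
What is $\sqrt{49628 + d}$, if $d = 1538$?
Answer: $\sqrt{51166} \approx 226.2$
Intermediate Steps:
$\sqrt{49628 + d} = \sqrt{49628 + 1538} = \sqrt{51166}$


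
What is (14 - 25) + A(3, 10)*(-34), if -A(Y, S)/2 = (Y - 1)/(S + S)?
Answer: -21/5 ≈ -4.2000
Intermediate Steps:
A(Y, S) = -(-1 + Y)/S (A(Y, S) = -2*(Y - 1)/(S + S) = -2*(-1 + Y)/(2*S) = -2*(-1 + Y)*1/(2*S) = -(-1 + Y)/S)
(14 - 25) + A(3, 10)*(-34) = (14 - 25) + ((1 - 1*3)/10)*(-34) = -11 + ((1 - 3)/10)*(-34) = -11 + ((⅒)*(-2))*(-34) = -11 - ⅕*(-34) = -11 + 34/5 = -21/5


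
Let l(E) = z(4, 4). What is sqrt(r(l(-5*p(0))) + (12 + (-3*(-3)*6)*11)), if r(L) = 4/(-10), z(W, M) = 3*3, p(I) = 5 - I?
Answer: 2*sqrt(3785)/5 ≈ 24.609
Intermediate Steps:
z(W, M) = 9
l(E) = 9
r(L) = -2/5 (r(L) = 4*(-1/10) = -2/5)
sqrt(r(l(-5*p(0))) + (12 + (-3*(-3)*6)*11)) = sqrt(-2/5 + (12 + (-3*(-3)*6)*11)) = sqrt(-2/5 + (12 + (9*6)*11)) = sqrt(-2/5 + (12 + 54*11)) = sqrt(-2/5 + (12 + 594)) = sqrt(-2/5 + 606) = sqrt(3028/5) = 2*sqrt(3785)/5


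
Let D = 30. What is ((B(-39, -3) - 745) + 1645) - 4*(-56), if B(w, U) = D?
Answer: 1154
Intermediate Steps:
B(w, U) = 30
((B(-39, -3) - 745) + 1645) - 4*(-56) = ((30 - 745) + 1645) - 4*(-56) = (-715 + 1645) - 1*(-224) = 930 + 224 = 1154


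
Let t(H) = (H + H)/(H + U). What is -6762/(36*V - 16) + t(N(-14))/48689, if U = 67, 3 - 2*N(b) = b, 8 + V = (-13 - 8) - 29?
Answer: 24857279627/7734345028 ≈ 3.2139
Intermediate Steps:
V = -58 (V = -8 + ((-13 - 8) - 29) = -8 + (-21 - 29) = -8 - 50 = -58)
N(b) = 3/2 - b/2
t(H) = 2*H/(67 + H) (t(H) = (H + H)/(H + 67) = (2*H)/(67 + H) = 2*H/(67 + H))
-6762/(36*V - 16) + t(N(-14))/48689 = -6762/(36*(-58) - 16) + (2*(3/2 - 1/2*(-14))/(67 + (3/2 - 1/2*(-14))))/48689 = -6762/(-2088 - 16) + (2*(3/2 + 7)/(67 + (3/2 + 7)))*(1/48689) = -6762/(-2104) + (2*(17/2)/(67 + 17/2))*(1/48689) = -6762*(-1/2104) + (2*(17/2)/(151/2))*(1/48689) = 3381/1052 + (2*(17/2)*(2/151))*(1/48689) = 3381/1052 + (34/151)*(1/48689) = 3381/1052 + 34/7352039 = 24857279627/7734345028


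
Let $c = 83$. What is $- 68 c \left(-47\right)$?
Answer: $265268$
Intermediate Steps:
$- 68 c \left(-47\right) = \left(-68\right) 83 \left(-47\right) = \left(-5644\right) \left(-47\right) = 265268$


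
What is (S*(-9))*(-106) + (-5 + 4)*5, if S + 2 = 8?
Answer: 5719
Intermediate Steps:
S = 6 (S = -2 + 8 = 6)
(S*(-9))*(-106) + (-5 + 4)*5 = (6*(-9))*(-106) + (-5 + 4)*5 = -54*(-106) - 1*5 = 5724 - 5 = 5719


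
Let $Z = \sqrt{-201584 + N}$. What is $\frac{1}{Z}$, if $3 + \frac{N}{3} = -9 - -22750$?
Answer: $- \frac{i \sqrt{133370}}{133370} \approx - 0.0027382 i$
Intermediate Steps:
$N = 68214$ ($N = -9 + 3 \left(-9 - -22750\right) = -9 + 3 \left(-9 + 22750\right) = -9 + 3 \cdot 22741 = -9 + 68223 = 68214$)
$Z = i \sqrt{133370}$ ($Z = \sqrt{-201584 + 68214} = \sqrt{-133370} = i \sqrt{133370} \approx 365.2 i$)
$\frac{1}{Z} = \frac{1}{i \sqrt{133370}} = - \frac{i \sqrt{133370}}{133370}$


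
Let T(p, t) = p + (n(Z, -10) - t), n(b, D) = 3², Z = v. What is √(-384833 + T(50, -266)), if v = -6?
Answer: 2*I*√96127 ≈ 620.09*I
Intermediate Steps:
Z = -6
n(b, D) = 9
T(p, t) = 9 + p - t (T(p, t) = p + (9 - t) = 9 + p - t)
√(-384833 + T(50, -266)) = √(-384833 + (9 + 50 - 1*(-266))) = √(-384833 + (9 + 50 + 266)) = √(-384833 + 325) = √(-384508) = 2*I*√96127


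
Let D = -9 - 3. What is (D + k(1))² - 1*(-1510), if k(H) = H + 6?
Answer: 1535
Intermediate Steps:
k(H) = 6 + H
D = -12
(D + k(1))² - 1*(-1510) = (-12 + (6 + 1))² - 1*(-1510) = (-12 + 7)² + 1510 = (-5)² + 1510 = 25 + 1510 = 1535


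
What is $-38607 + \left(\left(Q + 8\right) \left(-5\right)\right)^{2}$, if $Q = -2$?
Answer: $-37707$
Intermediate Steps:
$-38607 + \left(\left(Q + 8\right) \left(-5\right)\right)^{2} = -38607 + \left(\left(-2 + 8\right) \left(-5\right)\right)^{2} = -38607 + \left(6 \left(-5\right)\right)^{2} = -38607 + \left(-30\right)^{2} = -38607 + 900 = -37707$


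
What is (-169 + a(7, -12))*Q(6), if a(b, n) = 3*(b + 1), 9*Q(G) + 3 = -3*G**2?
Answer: 5365/3 ≈ 1788.3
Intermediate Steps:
Q(G) = -1/3 - G**2/3 (Q(G) = -1/3 + (-3*G**2)/9 = -1/3 - G**2/3)
a(b, n) = 3 + 3*b (a(b, n) = 3*(1 + b) = 3 + 3*b)
(-169 + a(7, -12))*Q(6) = (-169 + (3 + 3*7))*(-1/3 - 1/3*6**2) = (-169 + (3 + 21))*(-1/3 - 1/3*36) = (-169 + 24)*(-1/3 - 12) = -145*(-37/3) = 5365/3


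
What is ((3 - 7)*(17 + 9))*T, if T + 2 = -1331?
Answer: 138632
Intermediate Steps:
T = -1333 (T = -2 - 1331 = -1333)
((3 - 7)*(17 + 9))*T = ((3 - 7)*(17 + 9))*(-1333) = -4*26*(-1333) = -104*(-1333) = 138632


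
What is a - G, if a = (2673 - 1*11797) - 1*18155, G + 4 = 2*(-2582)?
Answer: -22111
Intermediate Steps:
G = -5168 (G = -4 + 2*(-2582) = -4 - 5164 = -5168)
a = -27279 (a = (2673 - 11797) - 18155 = -9124 - 18155 = -27279)
a - G = -27279 - 1*(-5168) = -27279 + 5168 = -22111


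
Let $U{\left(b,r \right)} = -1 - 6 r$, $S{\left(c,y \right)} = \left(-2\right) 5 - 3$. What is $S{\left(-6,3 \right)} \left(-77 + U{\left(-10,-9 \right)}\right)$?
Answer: $312$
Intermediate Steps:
$S{\left(c,y \right)} = -13$ ($S{\left(c,y \right)} = -10 - 3 = -13$)
$U{\left(b,r \right)} = -1 - 6 r$
$S{\left(-6,3 \right)} \left(-77 + U{\left(-10,-9 \right)}\right) = - 13 \left(-77 - -53\right) = - 13 \left(-77 + \left(-1 + 54\right)\right) = - 13 \left(-77 + 53\right) = \left(-13\right) \left(-24\right) = 312$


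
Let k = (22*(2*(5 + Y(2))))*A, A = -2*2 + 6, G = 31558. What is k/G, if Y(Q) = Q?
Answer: 308/15779 ≈ 0.019520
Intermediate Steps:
A = 2 (A = -4 + 6 = 2)
k = 616 (k = (22*(2*(5 + 2)))*2 = (22*(2*7))*2 = (22*14)*2 = 308*2 = 616)
k/G = 616/31558 = 616*(1/31558) = 308/15779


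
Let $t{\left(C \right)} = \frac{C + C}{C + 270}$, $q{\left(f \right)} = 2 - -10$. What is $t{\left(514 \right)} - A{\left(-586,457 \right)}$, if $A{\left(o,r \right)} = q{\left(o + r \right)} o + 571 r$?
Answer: $- \frac{49767083}{196} \approx -2.5391 \cdot 10^{5}$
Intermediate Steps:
$q{\left(f \right)} = 12$ ($q{\left(f \right)} = 2 + 10 = 12$)
$t{\left(C \right)} = \frac{2 C}{270 + C}$
$A{\left(o,r \right)} = 12 o + 571 r$
$t{\left(514 \right)} - A{\left(-586,457 \right)} = 2 \cdot 514 \frac{1}{270 + 514} - \left(12 \left(-586\right) + 571 \cdot 457\right) = 2 \cdot 514 \cdot \frac{1}{784} - \left(-7032 + 260947\right) = 2 \cdot 514 \cdot \frac{1}{784} - 253915 = \frac{257}{196} - 253915 = - \frac{49767083}{196}$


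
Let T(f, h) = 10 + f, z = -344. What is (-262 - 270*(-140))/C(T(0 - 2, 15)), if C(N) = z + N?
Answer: -18769/168 ≈ -111.72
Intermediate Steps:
C(N) = -344 + N
(-262 - 270*(-140))/C(T(0 - 2, 15)) = (-262 - 270*(-140))/(-344 + (10 + (0 - 2))) = (-262 + 37800)/(-344 + (10 - 2)) = 37538/(-344 + 8) = 37538/(-336) = 37538*(-1/336) = -18769/168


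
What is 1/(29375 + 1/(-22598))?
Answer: 22598/663816249 ≈ 3.4043e-5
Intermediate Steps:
1/(29375 + 1/(-22598)) = 1/(29375 - 1/22598) = 1/(663816249/22598) = 22598/663816249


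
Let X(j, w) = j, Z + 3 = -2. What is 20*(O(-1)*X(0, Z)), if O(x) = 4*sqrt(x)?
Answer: 0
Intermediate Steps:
Z = -5 (Z = -3 - 2 = -5)
20*(O(-1)*X(0, Z)) = 20*((4*sqrt(-1))*0) = 20*((4*I)*0) = 20*0 = 0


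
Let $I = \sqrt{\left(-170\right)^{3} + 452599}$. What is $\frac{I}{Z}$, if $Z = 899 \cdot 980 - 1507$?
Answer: $\frac{i \sqrt{4460401}}{879513} \approx 0.0024013 i$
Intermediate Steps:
$Z = 879513$ ($Z = 881020 - 1507 = 879513$)
$I = i \sqrt{4460401}$ ($I = \sqrt{-4913000 + 452599} = \sqrt{-4460401} = i \sqrt{4460401} \approx 2112.0 i$)
$\frac{I}{Z} = \frac{i \sqrt{4460401}}{879513}$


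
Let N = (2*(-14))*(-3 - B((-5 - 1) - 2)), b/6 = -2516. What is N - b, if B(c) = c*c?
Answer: 16972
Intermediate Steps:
b = -15096 (b = 6*(-2516) = -15096)
B(c) = c²
N = 1876 (N = (2*(-14))*(-3 - ((-5 - 1) - 2)²) = -28*(-3 - (-6 - 2)²) = -28*(-3 - 1*(-8)²) = -28*(-3 - 1*64) = -28*(-3 - 64) = -28*(-67) = 1876)
N - b = 1876 - 1*(-15096) = 1876 + 15096 = 16972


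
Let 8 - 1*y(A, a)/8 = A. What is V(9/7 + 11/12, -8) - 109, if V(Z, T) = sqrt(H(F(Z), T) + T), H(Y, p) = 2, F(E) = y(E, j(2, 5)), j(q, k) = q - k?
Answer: -109 + I*sqrt(6) ≈ -109.0 + 2.4495*I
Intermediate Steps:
y(A, a) = 64 - 8*A
F(E) = 64 - 8*E
V(Z, T) = sqrt(2 + T)
V(9/7 + 11/12, -8) - 109 = sqrt(2 - 8) - 109 = sqrt(-6) - 109 = I*sqrt(6) - 109 = -109 + I*sqrt(6)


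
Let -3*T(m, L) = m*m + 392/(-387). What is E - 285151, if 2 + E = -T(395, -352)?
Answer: -270681350/1161 ≈ -2.3315e+5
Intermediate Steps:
T(m, L) = 392/1161 - m²/3 (T(m, L) = -(m*m + 392/(-387))/3 = -(m² + 392*(-1/387))/3 = -(m² - 392/387)/3 = -(-392/387 + m²)/3 = 392/1161 - m²/3)
E = 60378961/1161 (E = -2 - (392/1161 - ⅓*395²) = -2 - (392/1161 - ⅓*156025) = -2 - (392/1161 - 156025/3) = -2 - 1*(-60381283/1161) = -2 + 60381283/1161 = 60378961/1161 ≈ 52006.)
E - 285151 = 60378961/1161 - 285151 = -270681350/1161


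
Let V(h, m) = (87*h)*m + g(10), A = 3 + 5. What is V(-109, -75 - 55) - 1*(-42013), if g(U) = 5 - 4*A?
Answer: 1274776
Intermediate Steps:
A = 8
g(U) = -27 (g(U) = 5 - 4*8 = 5 - 32 = -27)
V(h, m) = -27 + 87*h*m (V(h, m) = (87*h)*m - 27 = 87*h*m - 27 = -27 + 87*h*m)
V(-109, -75 - 55) - 1*(-42013) = (-27 + 87*(-109)*(-75 - 55)) - 1*(-42013) = (-27 + 87*(-109)*(-130)) + 42013 = (-27 + 1232790) + 42013 = 1232763 + 42013 = 1274776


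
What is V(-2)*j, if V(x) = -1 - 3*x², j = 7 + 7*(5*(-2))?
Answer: 819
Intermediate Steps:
j = -63 (j = 7 + 7*(-10) = 7 - 70 = -63)
V(-2)*j = (-1 - 3*(-2)²)*(-63) = (-1 - 3*4)*(-63) = (-1 - 12)*(-63) = -13*(-63) = 819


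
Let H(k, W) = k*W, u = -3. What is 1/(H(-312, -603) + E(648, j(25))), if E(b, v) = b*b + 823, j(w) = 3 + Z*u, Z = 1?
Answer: 1/608863 ≈ 1.6424e-6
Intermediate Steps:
H(k, W) = W*k
j(w) = 0 (j(w) = 3 + 1*(-3) = 3 - 3 = 0)
E(b, v) = 823 + b² (E(b, v) = b² + 823 = 823 + b²)
1/(H(-312, -603) + E(648, j(25))) = 1/(-603*(-312) + (823 + 648²)) = 1/(188136 + (823 + 419904)) = 1/(188136 + 420727) = 1/608863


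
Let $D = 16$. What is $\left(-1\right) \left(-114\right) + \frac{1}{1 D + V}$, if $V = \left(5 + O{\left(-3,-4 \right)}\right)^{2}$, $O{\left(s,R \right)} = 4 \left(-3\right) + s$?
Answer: $\frac{13225}{116} \approx 114.01$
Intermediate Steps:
$O{\left(s,R \right)} = -12 + s$
$V = 100$ ($V = \left(5 - 15\right)^{2} = \left(-10\right)^{2} = 100$)
$\left(-1\right) \left(-114\right) + \frac{1}{1 D + V} = \left(-1\right) \left(-114\right) + \frac{1}{1 \cdot 16 + 100} = 114 + \frac{1}{16 + 100} = 114 + \frac{1}{116} = \frac{13225}{116}$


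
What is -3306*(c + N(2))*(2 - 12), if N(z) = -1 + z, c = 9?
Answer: 330600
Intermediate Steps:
-3306*(c + N(2))*(2 - 12) = -3306*(9 + (-1 + 2))*(2 - 12) = -3306*(9 + 1)*(-10) = -33060*(-10) = -3306*(-100) = 330600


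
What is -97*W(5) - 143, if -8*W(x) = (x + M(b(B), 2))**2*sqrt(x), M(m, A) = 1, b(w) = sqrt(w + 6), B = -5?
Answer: -143 + 873*sqrt(5)/2 ≈ 833.04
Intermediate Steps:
b(w) = sqrt(6 + w)
W(x) = -sqrt(x)*(1 + x)**2/8 (W(x) = -(x + 1)**2*sqrt(x)/8 = -(1 + x)**2*sqrt(x)/8 = -sqrt(x)*(1 + x)**2/8)
-97*W(5) - 143 = -(-97)*sqrt(5)*(1 + 5)**2/8 - 143 = -(-97)*sqrt(5)*6**2/8 - 143 = -(-97)*sqrt(5)*36/8 - 143 = -(-873)*sqrt(5)/2 - 143 = 873*sqrt(5)/2 - 143 = -143 + 873*sqrt(5)/2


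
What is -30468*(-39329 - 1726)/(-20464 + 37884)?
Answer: 62543187/871 ≈ 71806.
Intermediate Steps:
-30468*(-39329 - 1726)/(-20464 + 37884) = -30468/(17420/(-41055)) = -30468/(17420*(-1/41055)) = -30468/(-3484/8211) = -30468*(-8211/3484) = 62543187/871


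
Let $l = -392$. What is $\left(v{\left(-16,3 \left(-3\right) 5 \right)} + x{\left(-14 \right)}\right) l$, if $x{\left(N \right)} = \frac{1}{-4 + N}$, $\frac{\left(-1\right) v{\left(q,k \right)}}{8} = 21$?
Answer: $\frac{592900}{9} \approx 65878.0$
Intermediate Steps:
$v{\left(q,k \right)} = -168$ ($v{\left(q,k \right)} = \left(-8\right) 21 = -168$)
$\left(v{\left(-16,3 \left(-3\right) 5 \right)} + x{\left(-14 \right)}\right) l = \left(-168 + \frac{1}{-4 - 14}\right) \left(-392\right) = \left(-168 + \frac{1}{-18}\right) \left(-392\right) = \left(-168 - \frac{1}{18}\right) \left(-392\right) = \left(- \frac{3025}{18}\right) \left(-392\right) = \frac{592900}{9}$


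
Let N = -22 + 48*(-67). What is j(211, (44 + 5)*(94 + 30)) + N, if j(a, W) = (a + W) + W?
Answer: 9125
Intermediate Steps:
j(a, W) = a + 2*W (j(a, W) = (W + a) + W = a + 2*W)
N = -3238 (N = -22 - 3216 = -3238)
j(211, (44 + 5)*(94 + 30)) + N = (211 + 2*((44 + 5)*(94 + 30))) - 3238 = (211 + 2*(49*124)) - 3238 = (211 + 2*6076) - 3238 = (211 + 12152) - 3238 = 12363 - 3238 = 9125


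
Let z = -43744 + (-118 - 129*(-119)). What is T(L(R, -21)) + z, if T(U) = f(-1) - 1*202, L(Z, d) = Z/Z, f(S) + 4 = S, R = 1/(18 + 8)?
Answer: -28718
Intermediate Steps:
R = 1/26 ≈ 0.038462
f(S) = -4 + S
L(Z, d) = 1
T(U) = -207 (T(U) = (-4 - 1) - 1*202 = -5 - 202 = -207)
z = -28511 (z = -43744 + (-118 + 15351) = -43744 + 15233 = -28511)
T(L(R, -21)) + z = -207 - 28511 = -28718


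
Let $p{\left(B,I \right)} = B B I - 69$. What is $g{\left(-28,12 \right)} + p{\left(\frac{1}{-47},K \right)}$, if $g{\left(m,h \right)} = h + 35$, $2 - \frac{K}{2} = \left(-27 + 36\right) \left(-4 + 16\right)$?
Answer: $- \frac{48810}{2209} \approx -22.096$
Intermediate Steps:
$K = -212$ ($K = 4 - 2 \left(-27 + 36\right) \left(-4 + 16\right) = 4 - 2 \cdot 9 \cdot 12 = 4 - 216 = -212$)
$p{\left(B,I \right)} = -69 + I B^{2}$ ($p{\left(B,I \right)} = B^{2} I - 69 = I B^{2} - 69 = -69 + I B^{2}$)
$g{\left(m,h \right)} = 35 + h$
$g{\left(-28,12 \right)} + p{\left(\frac{1}{-47},K \right)} = \left(35 + 12\right) - \left(69 + 212 \left(\frac{1}{-47}\right)^{2}\right) = 47 - \left(69 + 212 \left(- \frac{1}{47}\right)^{2}\right) = 47 - \frac{152633}{2209} = - \frac{48810}{2209}$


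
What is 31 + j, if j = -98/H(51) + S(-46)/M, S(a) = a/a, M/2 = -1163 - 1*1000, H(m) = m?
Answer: 712823/24514 ≈ 29.078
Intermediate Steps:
M = -4326 (M = 2*(-1163 - 1*1000) = 2*(-1163 - 1000) = 2*(-2163) = -4326)
S(a) = 1
j = -47111/24514 (j = -98/51 + 1/(-4326) = -98*1/51 + 1*(-1/4326) = -98/51 - 1/4326 = -47111/24514 ≈ -1.9218)
31 + j = 31 - 47111/24514 = 712823/24514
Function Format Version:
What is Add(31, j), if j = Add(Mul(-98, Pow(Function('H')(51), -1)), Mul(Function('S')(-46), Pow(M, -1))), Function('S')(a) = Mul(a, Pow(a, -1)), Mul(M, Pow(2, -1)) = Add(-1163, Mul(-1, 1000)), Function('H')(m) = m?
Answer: Rational(712823, 24514) ≈ 29.078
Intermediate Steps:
M = -4326 (M = Mul(2, Add(-1163, Mul(-1, 1000))) = Mul(2, Add(-1163, -1000)) = Mul(2, -2163) = -4326)
Function('S')(a) = 1
j = Rational(-47111, 24514) (j = Add(Mul(-98, Pow(51, -1)), Mul(1, Pow(-4326, -1))) = Add(Mul(-98, Rational(1, 51)), Mul(1, Rational(-1, 4326))) = Add(Rational(-98, 51), Rational(-1, 4326)) = Rational(-47111, 24514) ≈ -1.9218)
Add(31, j) = Add(31, Rational(-47111, 24514)) = Rational(712823, 24514)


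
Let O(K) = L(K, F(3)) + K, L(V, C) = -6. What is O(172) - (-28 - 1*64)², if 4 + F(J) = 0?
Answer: -8298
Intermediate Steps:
F(J) = -4 (F(J) = -4 + 0 = -4)
O(K) = -6 + K
O(172) - (-28 - 1*64)² = (-6 + 172) - (-28 - 1*64)² = 166 - (-28 - 64)² = 166 - 1*(-92)² = 166 - 1*8464 = 166 - 8464 = -8298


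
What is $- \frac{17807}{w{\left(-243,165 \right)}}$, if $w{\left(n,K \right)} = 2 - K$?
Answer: $\frac{17807}{163} \approx 109.25$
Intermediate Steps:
$- \frac{17807}{w{\left(-243,165 \right)}} = - \frac{17807}{2 - 165} = - \frac{17807}{-163} = \left(-17807\right) \left(- \frac{1}{163}\right) = \frac{17807}{163}$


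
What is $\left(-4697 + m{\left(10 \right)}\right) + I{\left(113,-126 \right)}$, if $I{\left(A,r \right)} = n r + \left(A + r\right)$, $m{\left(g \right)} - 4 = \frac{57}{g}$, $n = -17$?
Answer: $- \frac{25583}{10} \approx -2558.3$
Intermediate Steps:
$m{\left(g \right)} = 4 + \frac{57}{g}$
$I{\left(A,r \right)} = A - 16 r$ ($I{\left(A,r \right)} = - 17 r + \left(A + r\right) = A - 16 r$)
$\left(-4697 + m{\left(10 \right)}\right) + I{\left(113,-126 \right)} = \left(-4697 + \left(4 + \frac{57}{10}\right)\right) + \left(113 - -2016\right) = \left(-4697 + \left(4 + 57 \cdot \frac{1}{10}\right)\right) + \left(113 + 2016\right) = \left(-4697 + \left(4 + \frac{57}{10}\right)\right) + 2129 = \left(-4697 + \frac{97}{10}\right) + 2129 = - \frac{46873}{10} + 2129 = - \frac{25583}{10}$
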